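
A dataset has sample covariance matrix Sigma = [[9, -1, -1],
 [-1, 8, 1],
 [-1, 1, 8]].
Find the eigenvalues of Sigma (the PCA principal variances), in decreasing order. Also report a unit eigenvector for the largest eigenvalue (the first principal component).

Step 1 — characteristic polynomial p(λ) = det(λI - Sigma) = λ³ - tr·λ² + c_1·λ - det, where tr = trace, c_1 = sum of the principal 2×2 minors, det = det(Sigma):
  tr = 9 + 8 + 8 = 25,
  c_1 = (9·8 - (-1)²) + (9·8 - (-1)²) + (8·8 - (1)²) = 71 + 71 + 63 = 205,
  det = 9·(8·8 - (1)²) - (-1)·((-1)·8 - (1)·(-1)) + (-1)·((-1)·(1) - 8·(-1)) = 9·(63) - (-1)·(-7) + (-1)·(7) = 553.
  So p(λ) = λ³ - 25λ² + 205λ - 553.
Step 2 — look for an integer root (rational root theorem: any rational root is an integer divisor of 553). Testing λ = 7:
  p(7) = 343 - 1225 + 1435 - 553 = 0  ✓
  Dividing out (λ - 7): p(λ) = (λ - 7)(λ² - 18λ + 79).
Step 3 — remaining eigenvalues from the quadratic λ² - 18λ + 79 = 0:
  Δ = 18² - 4·79 = 324 - 316 = 8,  λ = (18 ± √8)/2 = (18 ± 2.8284)/2 ≈ 10.4142 or 7.5858.
  Sorted: λ_1 = 10.4142,  λ_2 = 7.5858,  λ_3 = 7  (check: sum = 25 = tr ✓).

Step 4 — unit eigenvector for λ_1 ≈ 10.4142: v spans the null space of (Sigma - λ_1 I), whose rows are
  r_1 = (-1.4142, -1, -1),  r_2 = (-1, -2.4142, 1),  r_3 = (-1, 1, -2.4142).
  v is orthogonal to every row, so take v ∝ r_1 × r_2 = ((-1)·(1) - (-1)·(-2.4142), (-1)·(-1) - (-1.4142)·(1), (-1.4142)·(-2.4142) - (-1)·(-1)) ≈ (-3.4142, 2.4142, 2.4142).
  Rescale (multiply by -1 so the first nonzero entry is positive): u = (3.4142, -2.4142, -2.4142).
  ||u|| = √((3.4142)² + (-2.4142)² + (-2.4142)²) = √(23.3137) ≈ 4.8284,  v_1 = u/||u|| ≈ (0.7071, -0.5, -0.5) (||v_1|| = 1).

λ_1 = 10.4142,  λ_2 = 7.5858,  λ_3 = 7;  v_1 ≈ (0.7071, -0.5, -0.5)


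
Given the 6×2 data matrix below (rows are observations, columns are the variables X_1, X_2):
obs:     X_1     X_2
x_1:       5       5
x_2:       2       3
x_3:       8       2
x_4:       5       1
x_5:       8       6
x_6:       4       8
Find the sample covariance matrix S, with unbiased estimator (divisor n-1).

Step 1 — column means:
  mean(X_1) = (5 + 2 + 8 + 5 + 8 + 4) / 6 = 32/6 = 5.3333
  mean(X_2) = (5 + 3 + 2 + 1 + 6 + 8) / 6 = 25/6 = 4.1667

Step 2 — sample covariance S[i,j] = (1/(n-1)) · Σ_k (x_{k,i} - mean_i) · (x_{k,j} - mean_j), with n-1 = 5.
  S[X_1,X_1] = ((-0.3333)·(-0.3333) + (-3.3333)·(-3.3333) + (2.6667)·(2.6667) + (-0.3333)·(-0.3333) + (2.6667)·(2.6667) + (-1.3333)·(-1.3333)) / 5 = 27.3333/5 = 5.4667
  S[X_1,X_2] = ((-0.3333)·(0.8333) + (-3.3333)·(-1.1667) + (2.6667)·(-2.1667) + (-0.3333)·(-3.1667) + (2.6667)·(1.8333) + (-1.3333)·(3.8333)) / 5 = -1.3333/5 = -0.2667
  S[X_2,X_2] = ((0.8333)·(0.8333) + (-1.1667)·(-1.1667) + (-2.1667)·(-2.1667) + (-3.1667)·(-3.1667) + (1.8333)·(1.8333) + (3.8333)·(3.8333)) / 5 = 34.8333/5 = 6.9667

S is symmetric (S[j,i] = S[i,j]). Assembling:

S = [[5.4667, -0.2667],
 [-0.2667, 6.9667]]


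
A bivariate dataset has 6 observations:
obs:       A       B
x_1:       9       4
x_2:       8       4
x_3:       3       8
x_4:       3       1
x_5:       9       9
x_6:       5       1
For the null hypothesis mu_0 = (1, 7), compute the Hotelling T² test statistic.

Step 1 — sample mean vector:
  mean(A) = (9 + 8 + 3 + 3 + 9 + 5) / 6 = 37/6 = 6.1667
  mean(B) = (4 + 4 + 8 + 1 + 9 + 1) / 6 = 27/6 = 4.5
  x̄ = (6.1667, 4.5),  deviation x̄ - mu_0 = (6.1667, 4.5) - (1, 7) = (5.1667, -2.5).

Step 2 — sample covariance matrix, S[i,j] = (1/(n-1)) · Σ_k (x_{k,i} - mean_i) · (x_{k,j} - mean_j), divisor n-1 = 5:
  S[A,A] = ((2.8333)·(2.8333) + (1.8333)·(1.8333) + (-3.1667)·(-3.1667) + (-3.1667)·(-3.1667) + (2.8333)·(2.8333) + (-1.1667)·(-1.1667)) / 5 = 40.8333/5 = 8.1667
  S[A,B] = ((2.8333)·(-0.5) + (1.8333)·(-0.5) + (-3.1667)·(3.5) + (-3.1667)·(-3.5) + (2.8333)·(4.5) + (-1.1667)·(-3.5)) / 5 = 14.5/5 = 2.9
  S[B,B] = ((-0.5)·(-0.5) + (-0.5)·(-0.5) + (3.5)·(3.5) + (-3.5)·(-3.5) + (4.5)·(4.5) + (-3.5)·(-3.5)) / 5 = 57.5/5 = 11.5
  S = [[8.1667, 2.9],
 [2.9, 11.5]].

Step 3 — invert S. det(S) = 8.1667·11.5 - (2.9)² = 85.5067.
  S^{-1} = (1/det) · [[d, -b], [-b, a]] = [[0.1345, -0.0339],
 [-0.0339, 0.0955]].

Step 4 — quadratic form (x̄ - mu_0)^T · S^{-1} · (x̄ - mu_0):
  S^{-1} · (x̄ - mu_0) = (0.7797, -0.414),
  (x̄ - mu_0)^T · [...] = (5.1667)·(0.7797) + (-2.5)·(-0.414) = 5.0633.

Step 5 — scale by n: T² = 6 · 5.0633 = 30.3797.

T² ≈ 30.3797


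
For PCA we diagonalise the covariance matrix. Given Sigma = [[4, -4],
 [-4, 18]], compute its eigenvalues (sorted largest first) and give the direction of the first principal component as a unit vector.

Step 1 — characteristic polynomial of 2×2 Sigma:
  det(Sigma - λI) = λ² - trace · λ + det = 0.
  trace = 4 + 18 = 22, det = 4·18 - (-4)² = 56.
Step 2 — discriminant:
  Δ = trace² - 4·det = 484 - 224 = 260.
Step 3 — eigenvalues:
  λ = (trace ± √Δ)/2 = (22 ± 16.1245)/2,
  λ_1 = 19.0623,  λ_2 = 2.9377.

Step 4 — unit eigenvector for λ_1: solve (Sigma - λ_1 I)v = 0. First row:
  (4 - 19.0623)·v_x + (-4)·v_y = 0, i.e. (-15.0623)·v_x + (-4)·v_y = 0,
  so v ∝ (b, λ_1 - a) = (-4, 15.0623); multiply by -1 so the first entry is positive: u = (4, -15.0623).
  ||u|| = √((4)² + (-15.0623)²) = √(242.8716) ≈ 15.5843,
  v_1 = u/||u|| ≈ (0.2567, -0.9665) (||v_1|| = 1).

λ_1 = 19.0623,  λ_2 = 2.9377;  v_1 ≈ (0.2567, -0.9665)


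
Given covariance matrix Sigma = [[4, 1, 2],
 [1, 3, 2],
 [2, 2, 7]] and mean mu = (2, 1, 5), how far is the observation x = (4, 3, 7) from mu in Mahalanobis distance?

Step 1 — centre the observation: (x - mu) = (2, 2, 2).

Step 2 — invert Sigma (cofactor / det for 3×3, or solve directly):
  Sigma^{-1} = [[0.2982, -0.0526, -0.0702],
 [-0.0526, 0.4211, -0.1053],
 [-0.0702, -0.1053, 0.193]].

Step 3 — form the quadratic (x - mu)^T · Sigma^{-1} · (x - mu):
  Sigma^{-1} · (x - mu) = (0.3509, 0.5263, 0.0351).
  (x - mu)^T · [Sigma^{-1} · (x - mu)] = (2)·(0.3509) + (2)·(0.5263) + (2)·(0.0351) = 1.8246.

Step 4 — take square root: d = √(1.8246) ≈ 1.3508.

d(x, mu) = √(1.8246) ≈ 1.3508


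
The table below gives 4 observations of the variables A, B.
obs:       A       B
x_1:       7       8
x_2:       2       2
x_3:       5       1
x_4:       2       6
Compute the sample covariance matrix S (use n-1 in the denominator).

Step 1 — column means:
  mean(A) = (7 + 2 + 5 + 2) / 4 = 16/4 = 4
  mean(B) = (8 + 2 + 1 + 6) / 4 = 17/4 = 4.25

Step 2 — sample covariance S[i,j] = (1/(n-1)) · Σ_k (x_{k,i} - mean_i) · (x_{k,j} - mean_j), with n-1 = 3.
  S[A,A] = ((3)·(3) + (-2)·(-2) + (1)·(1) + (-2)·(-2)) / 3 = 18/3 = 6
  S[A,B] = ((3)·(3.75) + (-2)·(-2.25) + (1)·(-3.25) + (-2)·(1.75)) / 3 = 9/3 = 3
  S[B,B] = ((3.75)·(3.75) + (-2.25)·(-2.25) + (-3.25)·(-3.25) + (1.75)·(1.75)) / 3 = 32.75/3 = 10.9167

S is symmetric (S[j,i] = S[i,j]). Assembling:

S = [[6, 3],
 [3, 10.9167]]


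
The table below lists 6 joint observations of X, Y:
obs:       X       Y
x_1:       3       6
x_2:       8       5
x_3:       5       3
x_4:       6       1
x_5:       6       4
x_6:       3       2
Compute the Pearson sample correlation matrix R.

Step 1 — column means:
  mean(X) = (3 + 8 + 5 + 6 + 6 + 3) / 6 = 31/6 = 5.1667
  mean(Y) = (6 + 5 + 3 + 1 + 4 + 2) / 6 = 21/6 = 3.5

Step 2 — sample variances and covariances s[i,j] = (1/(n-1)) · Σ_k (x_{k,i} - mean_i) · (x_{k,j} - mean_j), with n-1 = 5:
  s[X,X] = ((-2.1667)·(-2.1667) + (2.8333)·(2.8333) + (-0.1667)·(-0.1667) + (0.8333)·(0.8333) + (0.8333)·(0.8333) + (-2.1667)·(-2.1667)) / 5 = 18.8333/5 = 3.7667
  s[X,Y] = ((-2.1667)·(2.5) + (2.8333)·(1.5) + (-0.1667)·(-0.5) + (0.8333)·(-2.5) + (0.8333)·(0.5) + (-2.1667)·(-1.5)) / 5 = 0.5/5 = 0.1
  s[Y,Y] = ((2.5)·(2.5) + (1.5)·(1.5) + (-0.5)·(-0.5) + (-2.5)·(-2.5) + (0.5)·(0.5) + (-1.5)·(-1.5)) / 5 = 17.5/5 = 3.5
  Sample standard deviations s_i = √(s[i,i]):
  s(X) = √(3.7667) = 1.9408
  s(Y) = √(3.5) = 1.8708

Step 3 — r_{ij} = s_{ij} / (s_i · s_j):
  r[X,X] = 1 (diagonal).
  r[X,Y] = 0.1 / (1.9408 · 1.8708) = 0.1 / 3.6309 = 0.0275
  r[Y,Y] = 1 (diagonal).

R is symmetric with unit diagonal. Assembling:

R = [[1, 0.0275],
 [0.0275, 1]]


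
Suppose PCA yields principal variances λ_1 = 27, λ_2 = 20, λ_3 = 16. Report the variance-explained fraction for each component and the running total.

Step 1 — total variance = trace(Sigma) = Σ λ_i = 27 + 20 + 16 = 63.

Step 2 — fraction explained by component i = λ_i / Σ λ:
  PC1: 27/63 = 0.4286
  PC2: 20/63 = 0.3175
  PC3: 16/63 = 0.254

Step 3 — cumulative fraction after k components = (λ_1 + ... + λ_k) / Σ λ:
  k = 1: 27/63 = 0.4286
  k = 2: (27 + 20)/63 = 47/63 = 0.746
  k = 3: (27 + 20 + 16)/63 = 63/63 = 1

Summary (fraction, with percent):

explained: PC1 0.4286 (42.86%), PC2 0.3175 (31.75%), PC3 0.254 (25.4%);  cumulative: 0.4286, 0.746, 1


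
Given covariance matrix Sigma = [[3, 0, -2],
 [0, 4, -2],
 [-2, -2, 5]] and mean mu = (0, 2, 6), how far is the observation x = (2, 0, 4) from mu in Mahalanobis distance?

Step 1 — centre the observation: (x - mu) = (2, -2, -2).

Step 2 — invert Sigma (cofactor / det for 3×3, or solve directly):
  Sigma^{-1} = [[0.5, 0.125, 0.25],
 [0.125, 0.3438, 0.1875],
 [0.25, 0.1875, 0.375]].

Step 3 — form the quadratic (x - mu)^T · Sigma^{-1} · (x - mu):
  Sigma^{-1} · (x - mu) = (0.25, -0.8125, -0.625).
  (x - mu)^T · [Sigma^{-1} · (x - mu)] = (2)·(0.25) + (-2)·(-0.8125) + (-2)·(-0.625) = 3.375.

Step 4 — take square root: d = √(3.375) ≈ 1.8371.

d(x, mu) = √(3.375) ≈ 1.8371


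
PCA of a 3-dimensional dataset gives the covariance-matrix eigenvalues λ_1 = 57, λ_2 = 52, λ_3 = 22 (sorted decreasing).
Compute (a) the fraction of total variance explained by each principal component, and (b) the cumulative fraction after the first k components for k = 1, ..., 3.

Step 1 — total variance = trace(Sigma) = Σ λ_i = 57 + 52 + 22 = 131.

Step 2 — fraction explained by component i = λ_i / Σ λ:
  PC1: 57/131 = 0.4351
  PC2: 52/131 = 0.3969
  PC3: 22/131 = 0.1679

Step 3 — cumulative fraction after k components = (λ_1 + ... + λ_k) / Σ λ:
  k = 1: 57/131 = 0.4351
  k = 2: (57 + 52)/131 = 109/131 = 0.8321
  k = 3: (57 + 52 + 22)/131 = 131/131 = 1

Summary (fraction, with percent):

explained: PC1 0.4351 (43.51%), PC2 0.3969 (39.69%), PC3 0.1679 (16.79%);  cumulative: 0.4351, 0.8321, 1


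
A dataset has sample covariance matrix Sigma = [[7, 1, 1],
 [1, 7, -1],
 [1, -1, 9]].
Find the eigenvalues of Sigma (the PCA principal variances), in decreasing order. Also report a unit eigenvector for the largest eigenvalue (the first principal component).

Step 1 — characteristic polynomial p(λ) = det(λI - Sigma) = λ³ - tr·λ² + c_1·λ - det, where tr = trace, c_1 = sum of the principal 2×2 minors, det = det(Sigma):
  tr = 7 + 7 + 9 = 23,
  c_1 = (7·7 - (1)²) + (7·9 - (1)²) + (7·9 - (-1)²) = 48 + 62 + 62 = 172,
  det = 7·(7·9 - (-1)²) - (1)·((1)·9 - (-1)·(1)) + (1)·((1)·(-1) - 7·(1)) = 7·(62) - (1)·(10) + (1)·(-8) = 416.
  So p(λ) = λ³ - 23λ² + 172λ - 416.
Step 2 — look for an integer root (rational root theorem: any rational root is an integer divisor of 416). Testing λ = 8:
  p(8) = 512 - 1472 + 1376 - 416 = 0  ✓
  Dividing out (λ - 8): p(λ) = (λ - 8)(λ² - 15λ + 52).
Step 3 — remaining eigenvalues from the quadratic λ² - 15λ + 52 = 0:
  Δ = 15² - 4·52 = 225 - 208 = 17,  λ = (15 ± √17)/2 = (15 ± 4.1231)/2 ≈ 9.5616 or 5.4384.
  Sorted: λ_1 = 9.5616,  λ_2 = 8,  λ_3 = 5.4384  (check: sum = 23 = tr ✓).

Step 4 — unit eigenvector for λ_1 ≈ 9.5616: v spans the null space of (Sigma - λ_1 I), whose rows are
  r_1 = (-2.5616, 1, 1),  r_2 = (1, -2.5616, -1),  r_3 = (1, -1, -0.5616).
  v is orthogonal to every row, so take v ∝ r_1 × r_2 = ((1)·(-1) - (1)·(-2.5616), (1)·(1) - (-2.5616)·(-1), (-2.5616)·(-2.5616) - (1)·(1)) ≈ (1.5616, -1.5616, 5.5616).
  Let u = (1.5616, -1.5616, 5.5616).
  ||u|| = √((1.5616)² + (-1.5616)² + (5.5616)²) = √(35.8078) ≈ 5.984,  v_1 = u/||u|| ≈ (0.261, -0.261, 0.9294) (||v_1|| = 1).

λ_1 = 9.5616,  λ_2 = 8,  λ_3 = 5.4384;  v_1 ≈ (0.261, -0.261, 0.9294)


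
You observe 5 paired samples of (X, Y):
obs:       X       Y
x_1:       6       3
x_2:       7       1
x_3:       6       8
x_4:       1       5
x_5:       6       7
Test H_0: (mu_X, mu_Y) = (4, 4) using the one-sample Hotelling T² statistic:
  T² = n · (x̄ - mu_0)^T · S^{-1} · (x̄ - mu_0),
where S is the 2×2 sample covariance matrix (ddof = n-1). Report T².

Step 1 — sample mean vector:
  mean(X) = (6 + 7 + 6 + 1 + 6) / 5 = 26/5 = 5.2
  mean(Y) = (3 + 1 + 8 + 5 + 7) / 5 = 24/5 = 4.8
  x̄ = (5.2, 4.8),  deviation x̄ - mu_0 = (5.2, 4.8) - (4, 4) = (1.2, 0.8).

Step 2 — sample covariance matrix, S[i,j] = (1/(n-1)) · Σ_k (x_{k,i} - mean_i) · (x_{k,j} - mean_j), divisor n-1 = 4:
  S[X,X] = ((0.8)·(0.8) + (1.8)·(1.8) + (0.8)·(0.8) + (-4.2)·(-4.2) + (0.8)·(0.8)) / 4 = 22.8/4 = 5.7
  S[X,Y] = ((0.8)·(-1.8) + (1.8)·(-3.8) + (0.8)·(3.2) + (-4.2)·(0.2) + (0.8)·(2.2)) / 4 = -4.8/4 = -1.2
  S[Y,Y] = ((-1.8)·(-1.8) + (-3.8)·(-3.8) + (3.2)·(3.2) + (0.2)·(0.2) + (2.2)·(2.2)) / 4 = 32.8/4 = 8.2
  S = [[5.7, -1.2],
 [-1.2, 8.2]].

Step 3 — invert S. det(S) = 5.7·8.2 - (-1.2)² = 45.3.
  S^{-1} = (1/det) · [[d, -b], [-b, a]] = [[0.181, 0.0265],
 [0.0265, 0.1258]].

Step 4 — quadratic form (x̄ - mu_0)^T · S^{-1} · (x̄ - mu_0):
  S^{-1} · (x̄ - mu_0) = (0.2384, 0.1325),
  (x̄ - mu_0)^T · [...] = (1.2)·(0.2384) + (0.8)·(0.1325) = 0.3921.

Step 5 — scale by n: T² = 5 · 0.3921 = 1.9603.

T² ≈ 1.9603


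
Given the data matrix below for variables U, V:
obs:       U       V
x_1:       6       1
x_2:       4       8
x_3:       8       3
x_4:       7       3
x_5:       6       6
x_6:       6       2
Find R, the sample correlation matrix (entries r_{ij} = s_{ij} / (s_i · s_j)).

Step 1 — column means:
  mean(U) = (6 + 4 + 8 + 7 + 6 + 6) / 6 = 37/6 = 6.1667
  mean(V) = (1 + 8 + 3 + 3 + 6 + 2) / 6 = 23/6 = 3.8333

Step 2 — sample variances and covariances s[i,j] = (1/(n-1)) · Σ_k (x_{k,i} - mean_i) · (x_{k,j} - mean_j), with n-1 = 5:
  s[U,U] = ((-0.1667)·(-0.1667) + (-2.1667)·(-2.1667) + (1.8333)·(1.8333) + (0.8333)·(0.8333) + (-0.1667)·(-0.1667) + (-0.1667)·(-0.1667)) / 5 = 8.8333/5 = 1.7667
  s[U,V] = ((-0.1667)·(-2.8333) + (-2.1667)·(4.1667) + (1.8333)·(-0.8333) + (0.8333)·(-0.8333) + (-0.1667)·(2.1667) + (-0.1667)·(-1.8333)) / 5 = -10.8333/5 = -2.1667
  s[V,V] = ((-2.8333)·(-2.8333) + (4.1667)·(4.1667) + (-0.8333)·(-0.8333) + (-0.8333)·(-0.8333) + (2.1667)·(2.1667) + (-1.8333)·(-1.8333)) / 5 = 34.8333/5 = 6.9667
  Sample standard deviations s_i = √(s[i,i]):
  s(U) = √(1.7667) = 1.3292
  s(V) = √(6.9667) = 2.6394

Step 3 — r_{ij} = s_{ij} / (s_i · s_j):
  r[U,U] = 1 (diagonal).
  r[U,V] = -2.1667 / (1.3292 · 2.6394) = -2.1667 / 3.5082 = -0.6176
  r[V,V] = 1 (diagonal).

R is symmetric with unit diagonal. Assembling:

R = [[1, -0.6176],
 [-0.6176, 1]]


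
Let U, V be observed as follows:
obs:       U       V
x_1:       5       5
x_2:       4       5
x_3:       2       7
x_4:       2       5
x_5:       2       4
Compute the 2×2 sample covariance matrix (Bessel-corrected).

Step 1 — column means:
  mean(U) = (5 + 4 + 2 + 2 + 2) / 5 = 15/5 = 3
  mean(V) = (5 + 5 + 7 + 5 + 4) / 5 = 26/5 = 5.2

Step 2 — sample covariance S[i,j] = (1/(n-1)) · Σ_k (x_{k,i} - mean_i) · (x_{k,j} - mean_j), with n-1 = 4.
  S[U,U] = ((2)·(2) + (1)·(1) + (-1)·(-1) + (-1)·(-1) + (-1)·(-1)) / 4 = 8/4 = 2
  S[U,V] = ((2)·(-0.2) + (1)·(-0.2) + (-1)·(1.8) + (-1)·(-0.2) + (-1)·(-1.2)) / 4 = -1/4 = -0.25
  S[V,V] = ((-0.2)·(-0.2) + (-0.2)·(-0.2) + (1.8)·(1.8) + (-0.2)·(-0.2) + (-1.2)·(-1.2)) / 4 = 4.8/4 = 1.2

S is symmetric (S[j,i] = S[i,j]). Assembling:

S = [[2, -0.25],
 [-0.25, 1.2]]


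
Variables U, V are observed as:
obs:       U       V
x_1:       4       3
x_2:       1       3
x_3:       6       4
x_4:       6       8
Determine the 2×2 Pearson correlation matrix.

Step 1 — column means:
  mean(U) = (4 + 1 + 6 + 6) / 4 = 17/4 = 4.25
  mean(V) = (3 + 3 + 4 + 8) / 4 = 18/4 = 4.5

Step 2 — sample variances and covariances s[i,j] = (1/(n-1)) · Σ_k (x_{k,i} - mean_i) · (x_{k,j} - mean_j), with n-1 = 3:
  s[U,U] = ((-0.25)·(-0.25) + (-3.25)·(-3.25) + (1.75)·(1.75) + (1.75)·(1.75)) / 3 = 16.75/3 = 5.5833
  s[U,V] = ((-0.25)·(-1.5) + (-3.25)·(-1.5) + (1.75)·(-0.5) + (1.75)·(3.5)) / 3 = 10.5/3 = 3.5
  s[V,V] = ((-1.5)·(-1.5) + (-1.5)·(-1.5) + (-0.5)·(-0.5) + (3.5)·(3.5)) / 3 = 17/3 = 5.6667
  Sample standard deviations s_i = √(s[i,i]):
  s(U) = √(5.5833) = 2.3629
  s(V) = √(5.6667) = 2.3805

Step 3 — r_{ij} = s_{ij} / (s_i · s_j):
  r[U,U] = 1 (diagonal).
  r[U,V] = 3.5 / (2.3629 · 2.3805) = 3.5 / 5.6248 = 0.6222
  r[V,V] = 1 (diagonal).

R is symmetric with unit diagonal. Assembling:

R = [[1, 0.6222],
 [0.6222, 1]]


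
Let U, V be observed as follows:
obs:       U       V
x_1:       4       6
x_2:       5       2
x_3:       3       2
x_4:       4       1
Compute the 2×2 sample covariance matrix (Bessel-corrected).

Step 1 — column means:
  mean(U) = (4 + 5 + 3 + 4) / 4 = 16/4 = 4
  mean(V) = (6 + 2 + 2 + 1) / 4 = 11/4 = 2.75

Step 2 — sample covariance S[i,j] = (1/(n-1)) · Σ_k (x_{k,i} - mean_i) · (x_{k,j} - mean_j), with n-1 = 3.
  S[U,U] = ((0)·(0) + (1)·(1) + (-1)·(-1) + (0)·(0)) / 3 = 2/3 = 0.6667
  S[U,V] = ((0)·(3.25) + (1)·(-0.75) + (-1)·(-0.75) + (0)·(-1.75)) / 3 = 0/3 = 0
  S[V,V] = ((3.25)·(3.25) + (-0.75)·(-0.75) + (-0.75)·(-0.75) + (-1.75)·(-1.75)) / 3 = 14.75/3 = 4.9167

S is symmetric (S[j,i] = S[i,j]). Assembling:

S = [[0.6667, 0],
 [0, 4.9167]]


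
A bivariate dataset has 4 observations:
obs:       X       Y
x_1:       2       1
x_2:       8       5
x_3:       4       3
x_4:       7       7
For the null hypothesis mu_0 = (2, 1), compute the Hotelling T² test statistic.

Step 1 — sample mean vector:
  mean(X) = (2 + 8 + 4 + 7) / 4 = 21/4 = 5.25
  mean(Y) = (1 + 5 + 3 + 7) / 4 = 16/4 = 4
  x̄ = (5.25, 4),  deviation x̄ - mu_0 = (5.25, 4) - (2, 1) = (3.25, 3).

Step 2 — sample covariance matrix, S[i,j] = (1/(n-1)) · Σ_k (x_{k,i} - mean_i) · (x_{k,j} - mean_j), divisor n-1 = 3:
  S[X,X] = ((-3.25)·(-3.25) + (2.75)·(2.75) + (-1.25)·(-1.25) + (1.75)·(1.75)) / 3 = 22.75/3 = 7.5833
  S[X,Y] = ((-3.25)·(-3) + (2.75)·(1) + (-1.25)·(-1) + (1.75)·(3)) / 3 = 19/3 = 6.3333
  S[Y,Y] = ((-3)·(-3) + (1)·(1) + (-1)·(-1) + (3)·(3)) / 3 = 20/3 = 6.6667
  S = [[7.5833, 6.3333],
 [6.3333, 6.6667]].

Step 3 — invert S. det(S) = 7.5833·6.6667 - (6.3333)² = 10.4444.
  S^{-1} = (1/det) · [[d, -b], [-b, a]] = [[0.6383, -0.6064],
 [-0.6064, 0.7261]].

Step 4 — quadratic form (x̄ - mu_0)^T · S^{-1} · (x̄ - mu_0):
  S^{-1} · (x̄ - mu_0) = (0.2553, 0.2074),
  (x̄ - mu_0)^T · [...] = (3.25)·(0.2553) + (3)·(0.2074) = 1.4521.

Step 5 — scale by n: T² = 4 · 1.4521 = 5.8085.

T² ≈ 5.8085


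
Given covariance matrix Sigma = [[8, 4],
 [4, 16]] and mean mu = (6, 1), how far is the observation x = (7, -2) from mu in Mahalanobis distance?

Step 1 — centre the observation: (x - mu) = (1, -3).

Step 2 — invert Sigma. det(Sigma) = 8·16 - (4)² = 112.
  Sigma^{-1} = (1/det) · [[d, -b], [-b, a]] = [[0.1429, -0.0357],
 [-0.0357, 0.0714]].

Step 3 — form the quadratic (x - mu)^T · Sigma^{-1} · (x - mu):
  Sigma^{-1} · (x - mu) = (0.25, -0.25).
  (x - mu)^T · [Sigma^{-1} · (x - mu)] = (1)·(0.25) + (-3)·(-0.25) = 1.

Step 4 — take square root: d = √(1) ≈ 1.

d(x, mu) = √(1) ≈ 1


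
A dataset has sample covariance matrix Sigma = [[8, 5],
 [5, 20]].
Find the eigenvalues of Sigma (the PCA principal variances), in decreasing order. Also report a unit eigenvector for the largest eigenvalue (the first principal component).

Step 1 — characteristic polynomial of 2×2 Sigma:
  det(Sigma - λI) = λ² - trace · λ + det = 0.
  trace = 8 + 20 = 28, det = 8·20 - (5)² = 135.
Step 2 — discriminant:
  Δ = trace² - 4·det = 784 - 540 = 244.
Step 3 — eigenvalues:
  λ = (trace ± √Δ)/2 = (28 ± 15.6205)/2,
  λ_1 = 21.8102,  λ_2 = 6.1898.

Step 4 — unit eigenvector for λ_1: solve (Sigma - λ_1 I)v = 0. First row:
  (8 - 21.8102)·v_x + (5)·v_y = 0, i.e. (-13.8102)·v_x + (5)·v_y = 0,
  so v ∝ (b, λ_1 - a) = (5, 13.8102) = u.
  ||u|| = √((5)² + (13.8102)²) = √(215.723) ≈ 14.6875,
  v_1 = u/||u|| ≈ (0.3404, 0.9403) (||v_1|| = 1).

λ_1 = 21.8102,  λ_2 = 6.1898;  v_1 ≈ (0.3404, 0.9403)


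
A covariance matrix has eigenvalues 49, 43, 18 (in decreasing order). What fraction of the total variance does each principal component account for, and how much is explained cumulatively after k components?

Step 1 — total variance = trace(Sigma) = Σ λ_i = 49 + 43 + 18 = 110.

Step 2 — fraction explained by component i = λ_i / Σ λ:
  PC1: 49/110 = 0.4455
  PC2: 43/110 = 0.3909
  PC3: 18/110 = 0.1636

Step 3 — cumulative fraction after k components = (λ_1 + ... + λ_k) / Σ λ:
  k = 1: 49/110 = 0.4455
  k = 2: (49 + 43)/110 = 92/110 = 0.8364
  k = 3: (49 + 43 + 18)/110 = 110/110 = 1

Summary (fraction, with percent):

explained: PC1 0.4455 (44.55%), PC2 0.3909 (39.09%), PC3 0.1636 (16.36%);  cumulative: 0.4455, 0.8364, 1


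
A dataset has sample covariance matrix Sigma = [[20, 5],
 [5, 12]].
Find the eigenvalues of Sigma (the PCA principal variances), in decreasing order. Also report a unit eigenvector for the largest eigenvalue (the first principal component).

Step 1 — characteristic polynomial of 2×2 Sigma:
  det(Sigma - λI) = λ² - trace · λ + det = 0.
  trace = 20 + 12 = 32, det = 20·12 - (5)² = 215.
Step 2 — discriminant:
  Δ = trace² - 4·det = 1024 - 860 = 164.
Step 3 — eigenvalues:
  λ = (trace ± √Δ)/2 = (32 ± 12.8062)/2,
  λ_1 = 22.4031,  λ_2 = 9.5969.

Step 4 — unit eigenvector for λ_1: solve (Sigma - λ_1 I)v = 0. First row:
  (20 - 22.4031)·v_x + (5)·v_y = 0, i.e. (-2.4031)·v_x + (5)·v_y = 0,
  so v ∝ (b, λ_1 - a) = (5, 2.4031) = u.
  ||u|| = √((5)² + (2.4031)²) = √(30.775) ≈ 5.5475,
  v_1 = u/||u|| ≈ (0.9013, 0.4332) (||v_1|| = 1).

λ_1 = 22.4031,  λ_2 = 9.5969;  v_1 ≈ (0.9013, 0.4332)


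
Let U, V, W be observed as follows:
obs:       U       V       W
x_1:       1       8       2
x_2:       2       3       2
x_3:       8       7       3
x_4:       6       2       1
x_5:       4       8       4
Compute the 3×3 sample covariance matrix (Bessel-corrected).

Step 1 — column means:
  mean(U) = (1 + 2 + 8 + 6 + 4) / 5 = 21/5 = 4.2
  mean(V) = (8 + 3 + 7 + 2 + 8) / 5 = 28/5 = 5.6
  mean(W) = (2 + 2 + 3 + 1 + 4) / 5 = 12/5 = 2.4

Step 2 — sample covariance S[i,j] = (1/(n-1)) · Σ_k (x_{k,i} - mean_i) · (x_{k,j} - mean_j), with n-1 = 4.
  S[U,U] = ((-3.2)·(-3.2) + (-2.2)·(-2.2) + (3.8)·(3.8) + (1.8)·(1.8) + (-0.2)·(-0.2)) / 4 = 32.8/4 = 8.2
  S[U,V] = ((-3.2)·(2.4) + (-2.2)·(-2.6) + (3.8)·(1.4) + (1.8)·(-3.6) + (-0.2)·(2.4)) / 4 = -3.6/4 = -0.9
  S[U,W] = ((-3.2)·(-0.4) + (-2.2)·(-0.4) + (3.8)·(0.6) + (1.8)·(-1.4) + (-0.2)·(1.6)) / 4 = 1.6/4 = 0.4
  S[V,V] = ((2.4)·(2.4) + (-2.6)·(-2.6) + (1.4)·(1.4) + (-3.6)·(-3.6) + (2.4)·(2.4)) / 4 = 33.2/4 = 8.3
  S[V,W] = ((2.4)·(-0.4) + (-2.6)·(-0.4) + (1.4)·(0.6) + (-3.6)·(-1.4) + (2.4)·(1.6)) / 4 = 9.8/4 = 2.45
  S[W,W] = ((-0.4)·(-0.4) + (-0.4)·(-0.4) + (0.6)·(0.6) + (-1.4)·(-1.4) + (1.6)·(1.6)) / 4 = 5.2/4 = 1.3

S is symmetric (S[j,i] = S[i,j]). Assembling:

S = [[8.2, -0.9, 0.4],
 [-0.9, 8.3, 2.45],
 [0.4, 2.45, 1.3]]


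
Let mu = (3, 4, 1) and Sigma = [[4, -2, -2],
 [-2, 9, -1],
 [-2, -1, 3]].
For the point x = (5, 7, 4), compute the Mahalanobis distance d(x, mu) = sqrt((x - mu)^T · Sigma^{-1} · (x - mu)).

Step 1 — centre the observation: (x - mu) = (2, 3, 3).

Step 2 — invert Sigma (cofactor / det for 3×3, or solve directly):
  Sigma^{-1} = [[0.5417, 0.1667, 0.4167],
 [0.1667, 0.1667, 0.1667],
 [0.4167, 0.1667, 0.6667]].

Step 3 — form the quadratic (x - mu)^T · Sigma^{-1} · (x - mu):
  Sigma^{-1} · (x - mu) = (2.8333, 1.3333, 3.3333).
  (x - mu)^T · [Sigma^{-1} · (x - mu)] = (2)·(2.8333) + (3)·(1.3333) + (3)·(3.3333) = 19.6667.

Step 4 — take square root: d = √(19.6667) ≈ 4.4347.

d(x, mu) = √(19.6667) ≈ 4.4347


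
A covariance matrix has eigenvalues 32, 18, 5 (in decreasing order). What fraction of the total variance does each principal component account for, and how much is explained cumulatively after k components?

Step 1 — total variance = trace(Sigma) = Σ λ_i = 32 + 18 + 5 = 55.

Step 2 — fraction explained by component i = λ_i / Σ λ:
  PC1: 32/55 = 0.5818
  PC2: 18/55 = 0.3273
  PC3: 5/55 = 0.0909

Step 3 — cumulative fraction after k components = (λ_1 + ... + λ_k) / Σ λ:
  k = 1: 32/55 = 0.5818
  k = 2: (32 + 18)/55 = 50/55 = 0.9091
  k = 3: (32 + 18 + 5)/55 = 55/55 = 1

Summary (fraction, with percent):

explained: PC1 0.5818 (58.18%), PC2 0.3273 (32.73%), PC3 0.0909 (9.09%);  cumulative: 0.5818, 0.9091, 1


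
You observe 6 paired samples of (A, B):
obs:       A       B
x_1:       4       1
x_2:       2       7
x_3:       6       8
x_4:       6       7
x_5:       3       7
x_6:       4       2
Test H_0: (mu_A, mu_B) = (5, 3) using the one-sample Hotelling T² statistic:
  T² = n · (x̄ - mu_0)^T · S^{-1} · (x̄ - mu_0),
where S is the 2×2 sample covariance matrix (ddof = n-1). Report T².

Step 1 — sample mean vector:
  mean(A) = (4 + 2 + 6 + 6 + 3 + 4) / 6 = 25/6 = 4.1667
  mean(B) = (1 + 7 + 8 + 7 + 7 + 2) / 6 = 32/6 = 5.3333
  x̄ = (4.1667, 5.3333),  deviation x̄ - mu_0 = (4.1667, 5.3333) - (5, 3) = (-0.8333, 2.3333).

Step 2 — sample covariance matrix, S[i,j] = (1/(n-1)) · Σ_k (x_{k,i} - mean_i) · (x_{k,j} - mean_j), divisor n-1 = 5:
  S[A,A] = ((-0.1667)·(-0.1667) + (-2.1667)·(-2.1667) + (1.8333)·(1.8333) + (1.8333)·(1.8333) + (-1.1667)·(-1.1667) + (-0.1667)·(-0.1667)) / 5 = 12.8333/5 = 2.5667
  S[A,B] = ((-0.1667)·(-4.3333) + (-2.1667)·(1.6667) + (1.8333)·(2.6667) + (1.8333)·(1.6667) + (-1.1667)·(1.6667) + (-0.1667)·(-3.3333)) / 5 = 3.6667/5 = 0.7333
  S[B,B] = ((-4.3333)·(-4.3333) + (1.6667)·(1.6667) + (2.6667)·(2.6667) + (1.6667)·(1.6667) + (1.6667)·(1.6667) + (-3.3333)·(-3.3333)) / 5 = 45.3333/5 = 9.0667
  S = [[2.5667, 0.7333],
 [0.7333, 9.0667]].

Step 3 — invert S. det(S) = 2.5667·9.0667 - (0.7333)² = 22.7333.
  S^{-1} = (1/det) · [[d, -b], [-b, a]] = [[0.3988, -0.0323],
 [-0.0323, 0.1129]].

Step 4 — quadratic form (x̄ - mu_0)^T · S^{-1} · (x̄ - mu_0):
  S^{-1} · (x̄ - mu_0) = (-0.4076, 0.2903),
  (x̄ - mu_0)^T · [...] = (-0.8333)·(-0.4076) + (2.3333)·(0.2903) = 1.0171.

Step 5 — scale by n: T² = 6 · 1.0171 = 6.1026.

T² ≈ 6.1026


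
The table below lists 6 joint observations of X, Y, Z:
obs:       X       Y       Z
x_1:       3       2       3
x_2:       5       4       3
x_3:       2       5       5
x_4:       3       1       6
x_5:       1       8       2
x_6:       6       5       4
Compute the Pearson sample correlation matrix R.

Step 1 — column means:
  mean(X) = (3 + 5 + 2 + 3 + 1 + 6) / 6 = 20/6 = 3.3333
  mean(Y) = (2 + 4 + 5 + 1 + 8 + 5) / 6 = 25/6 = 4.1667
  mean(Z) = (3 + 3 + 5 + 6 + 2 + 4) / 6 = 23/6 = 3.8333

Step 2 — sample variances and covariances s[i,j] = (1/(n-1)) · Σ_k (x_{k,i} - mean_i) · (x_{k,j} - mean_j), with n-1 = 5:
  s[X,X] = ((-0.3333)·(-0.3333) + (1.6667)·(1.6667) + (-1.3333)·(-1.3333) + (-0.3333)·(-0.3333) + (-2.3333)·(-2.3333) + (2.6667)·(2.6667)) / 5 = 17.3333/5 = 3.4667
  s[X,Y] = ((-0.3333)·(-2.1667) + (1.6667)·(-0.1667) + (-1.3333)·(0.8333) + (-0.3333)·(-3.1667) + (-2.3333)·(3.8333) + (2.6667)·(0.8333)) / 5 = -6.3333/5 = -1.2667
  s[X,Z] = ((-0.3333)·(-0.8333) + (1.6667)·(-0.8333) + (-1.3333)·(1.1667) + (-0.3333)·(2.1667) + (-2.3333)·(-1.8333) + (2.6667)·(0.1667)) / 5 = 1.3333/5 = 0.2667
  s[Y,Y] = ((-2.1667)·(-2.1667) + (-0.1667)·(-0.1667) + (0.8333)·(0.8333) + (-3.1667)·(-3.1667) + (3.8333)·(3.8333) + (0.8333)·(0.8333)) / 5 = 30.8333/5 = 6.1667
  s[Y,Z] = ((-2.1667)·(-0.8333) + (-0.1667)·(-0.8333) + (0.8333)·(1.1667) + (-3.1667)·(2.1667) + (3.8333)·(-1.8333) + (0.8333)·(0.1667)) / 5 = -10.8333/5 = -2.1667
  s[Z,Z] = ((-0.8333)·(-0.8333) + (-0.8333)·(-0.8333) + (1.1667)·(1.1667) + (2.1667)·(2.1667) + (-1.8333)·(-1.8333) + (0.1667)·(0.1667)) / 5 = 10.8333/5 = 2.1667
  Sample standard deviations s_i = √(s[i,i]):
  s(X) = √(3.4667) = 1.8619
  s(Y) = √(6.1667) = 2.4833
  s(Z) = √(2.1667) = 1.472

Step 3 — r_{ij} = s_{ij} / (s_i · s_j):
  r[X,X] = 1 (diagonal).
  r[X,Y] = -1.2667 / (1.8619 · 2.4833) = -1.2667 / 4.6236 = -0.274
  r[X,Z] = 0.2667 / (1.8619 · 1.472) = 0.2667 / 2.7406 = 0.0973
  r[Y,Y] = 1 (diagonal).
  r[Y,Z] = -2.1667 / (2.4833 · 1.472) = -2.1667 / 3.6553 = -0.5927
  r[Z,Z] = 1 (diagonal).

R is symmetric with unit diagonal. Assembling:

R = [[1, -0.274, 0.0973],
 [-0.274, 1, -0.5927],
 [0.0973, -0.5927, 1]]


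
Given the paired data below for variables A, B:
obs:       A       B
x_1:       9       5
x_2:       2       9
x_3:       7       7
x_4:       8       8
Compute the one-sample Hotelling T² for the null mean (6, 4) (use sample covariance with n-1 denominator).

Step 1 — sample mean vector:
  mean(A) = (9 + 2 + 7 + 8) / 4 = 26/4 = 6.5
  mean(B) = (5 + 9 + 7 + 8) / 4 = 29/4 = 7.25
  x̄ = (6.5, 7.25),  deviation x̄ - mu_0 = (6.5, 7.25) - (6, 4) = (0.5, 3.25).

Step 2 — sample covariance matrix, S[i,j] = (1/(n-1)) · Σ_k (x_{k,i} - mean_i) · (x_{k,j} - mean_j), divisor n-1 = 3:
  S[A,A] = ((2.5)·(2.5) + (-4.5)·(-4.5) + (0.5)·(0.5) + (1.5)·(1.5)) / 3 = 29/3 = 9.6667
  S[A,B] = ((2.5)·(-2.25) + (-4.5)·(1.75) + (0.5)·(-0.25) + (1.5)·(0.75)) / 3 = -12.5/3 = -4.1667
  S[B,B] = ((-2.25)·(-2.25) + (1.75)·(1.75) + (-0.25)·(-0.25) + (0.75)·(0.75)) / 3 = 8.75/3 = 2.9167
  S = [[9.6667, -4.1667],
 [-4.1667, 2.9167]].

Step 3 — invert S. det(S) = 9.6667·2.9167 - (-4.1667)² = 10.8333.
  S^{-1} = (1/det) · [[d, -b], [-b, a]] = [[0.2692, 0.3846],
 [0.3846, 0.8923]].

Step 4 — quadratic form (x̄ - mu_0)^T · S^{-1} · (x̄ - mu_0):
  S^{-1} · (x̄ - mu_0) = (1.3846, 3.0923),
  (x̄ - mu_0)^T · [...] = (0.5)·(1.3846) + (3.25)·(3.0923) = 10.7423.

Step 5 — scale by n: T² = 4 · 10.7423 = 42.9692.

T² ≈ 42.9692


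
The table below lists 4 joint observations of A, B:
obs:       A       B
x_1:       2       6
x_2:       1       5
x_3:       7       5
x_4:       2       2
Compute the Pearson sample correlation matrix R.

Step 1 — column means:
  mean(A) = (2 + 1 + 7 + 2) / 4 = 12/4 = 3
  mean(B) = (6 + 5 + 5 + 2) / 4 = 18/4 = 4.5

Step 2 — sample variances and covariances s[i,j] = (1/(n-1)) · Σ_k (x_{k,i} - mean_i) · (x_{k,j} - mean_j), with n-1 = 3:
  s[A,A] = ((-1)·(-1) + (-2)·(-2) + (4)·(4) + (-1)·(-1)) / 3 = 22/3 = 7.3333
  s[A,B] = ((-1)·(1.5) + (-2)·(0.5) + (4)·(0.5) + (-1)·(-2.5)) / 3 = 2/3 = 0.6667
  s[B,B] = ((1.5)·(1.5) + (0.5)·(0.5) + (0.5)·(0.5) + (-2.5)·(-2.5)) / 3 = 9/3 = 3
  Sample standard deviations s_i = √(s[i,i]):
  s(A) = √(7.3333) = 2.708
  s(B) = √(3) = 1.7321

Step 3 — r_{ij} = s_{ij} / (s_i · s_j):
  r[A,A] = 1 (diagonal).
  r[A,B] = 0.6667 / (2.708 · 1.7321) = 0.6667 / 4.6904 = 0.1421
  r[B,B] = 1 (diagonal).

R is symmetric with unit diagonal. Assembling:

R = [[1, 0.1421],
 [0.1421, 1]]


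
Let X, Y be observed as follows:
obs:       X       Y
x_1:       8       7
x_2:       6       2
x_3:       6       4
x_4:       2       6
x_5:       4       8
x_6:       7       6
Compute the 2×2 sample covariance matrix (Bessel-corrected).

Step 1 — column means:
  mean(X) = (8 + 6 + 6 + 2 + 4 + 7) / 6 = 33/6 = 5.5
  mean(Y) = (7 + 2 + 4 + 6 + 8 + 6) / 6 = 33/6 = 5.5

Step 2 — sample covariance S[i,j] = (1/(n-1)) · Σ_k (x_{k,i} - mean_i) · (x_{k,j} - mean_j), with n-1 = 5.
  S[X,X] = ((2.5)·(2.5) + (0.5)·(0.5) + (0.5)·(0.5) + (-3.5)·(-3.5) + (-1.5)·(-1.5) + (1.5)·(1.5)) / 5 = 23.5/5 = 4.7
  S[X,Y] = ((2.5)·(1.5) + (0.5)·(-3.5) + (0.5)·(-1.5) + (-3.5)·(0.5) + (-1.5)·(2.5) + (1.5)·(0.5)) / 5 = -3.5/5 = -0.7
  S[Y,Y] = ((1.5)·(1.5) + (-3.5)·(-3.5) + (-1.5)·(-1.5) + (0.5)·(0.5) + (2.5)·(2.5) + (0.5)·(0.5)) / 5 = 23.5/5 = 4.7

S is symmetric (S[j,i] = S[i,j]). Assembling:

S = [[4.7, -0.7],
 [-0.7, 4.7]]


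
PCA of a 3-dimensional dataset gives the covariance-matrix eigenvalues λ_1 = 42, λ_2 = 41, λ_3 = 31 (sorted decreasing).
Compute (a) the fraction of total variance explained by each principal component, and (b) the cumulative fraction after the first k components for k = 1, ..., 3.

Step 1 — total variance = trace(Sigma) = Σ λ_i = 42 + 41 + 31 = 114.

Step 2 — fraction explained by component i = λ_i / Σ λ:
  PC1: 42/114 = 0.3684
  PC2: 41/114 = 0.3596
  PC3: 31/114 = 0.2719

Step 3 — cumulative fraction after k components = (λ_1 + ... + λ_k) / Σ λ:
  k = 1: 42/114 = 0.3684
  k = 2: (42 + 41)/114 = 83/114 = 0.7281
  k = 3: (42 + 41 + 31)/114 = 114/114 = 1

Summary (fraction, with percent):

explained: PC1 0.3684 (36.84%), PC2 0.3596 (35.96%), PC3 0.2719 (27.19%);  cumulative: 0.3684, 0.7281, 1


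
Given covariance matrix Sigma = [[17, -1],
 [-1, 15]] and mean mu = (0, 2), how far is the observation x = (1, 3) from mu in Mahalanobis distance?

Step 1 — centre the observation: (x - mu) = (1, 1).

Step 2 — invert Sigma. det(Sigma) = 17·15 - (-1)² = 254.
  Sigma^{-1} = (1/det) · [[d, -b], [-b, a]] = [[0.0591, 0.0039],
 [0.0039, 0.0669]].

Step 3 — form the quadratic (x - mu)^T · Sigma^{-1} · (x - mu):
  Sigma^{-1} · (x - mu) = (0.063, 0.0709).
  (x - mu)^T · [Sigma^{-1} · (x - mu)] = (1)·(0.063) + (1)·(0.0709) = 0.1339.

Step 4 — take square root: d = √(0.1339) ≈ 0.3659.

d(x, mu) = √(0.1339) ≈ 0.3659


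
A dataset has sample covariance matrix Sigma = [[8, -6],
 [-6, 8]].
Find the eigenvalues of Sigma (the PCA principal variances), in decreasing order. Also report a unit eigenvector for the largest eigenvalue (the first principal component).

Step 1 — characteristic polynomial of 2×2 Sigma:
  det(Sigma - λI) = λ² - trace · λ + det = 0.
  trace = 8 + 8 = 16, det = 8·8 - (-6)² = 28.
Step 2 — discriminant:
  Δ = trace² - 4·det = 256 - 112 = 144.
Step 3 — eigenvalues:
  λ = (trace ± √Δ)/2 = (16 ± 12)/2,
  λ_1 = 14,  λ_2 = 2.

Step 4 — unit eigenvector for λ_1: solve (Sigma - λ_1 I)v = 0. First row:
  (8 - 14)·v_x + (-6)·v_y = 0, i.e. (-6)·v_x + (-6)·v_y = 0,
  so v ∝ (b, λ_1 - a) = (-6, 6); multiply by -1 so the first entry is positive: u = (6, -6).
  ||u|| = √((6)² + (-6)²) = √(72) ≈ 8.4853,
  v_1 = u/||u|| ≈ (0.7071, -0.7071) (||v_1|| = 1).

λ_1 = 14,  λ_2 = 2;  v_1 ≈ (0.7071, -0.7071)


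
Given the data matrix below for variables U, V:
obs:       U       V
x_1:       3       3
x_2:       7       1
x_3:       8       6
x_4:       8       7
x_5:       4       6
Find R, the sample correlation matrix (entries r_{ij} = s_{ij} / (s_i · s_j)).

Step 1 — column means:
  mean(U) = (3 + 7 + 8 + 8 + 4) / 5 = 30/5 = 6
  mean(V) = (3 + 1 + 6 + 7 + 6) / 5 = 23/5 = 4.6

Step 2 — sample variances and covariances s[i,j] = (1/(n-1)) · Σ_k (x_{k,i} - mean_i) · (x_{k,j} - mean_j), with n-1 = 4:
  s[U,U] = ((-3)·(-3) + (1)·(1) + (2)·(2) + (2)·(2) + (-2)·(-2)) / 4 = 22/4 = 5.5
  s[U,V] = ((-3)·(-1.6) + (1)·(-3.6) + (2)·(1.4) + (2)·(2.4) + (-2)·(1.4)) / 4 = 6/4 = 1.5
  s[V,V] = ((-1.6)·(-1.6) + (-3.6)·(-3.6) + (1.4)·(1.4) + (2.4)·(2.4) + (1.4)·(1.4)) / 4 = 25.2/4 = 6.3
  Sample standard deviations s_i = √(s[i,i]):
  s(U) = √(5.5) = 2.3452
  s(V) = √(6.3) = 2.51

Step 3 — r_{ij} = s_{ij} / (s_i · s_j):
  r[U,U] = 1 (diagonal).
  r[U,V] = 1.5 / (2.3452 · 2.51) = 1.5 / 5.8864 = 0.2548
  r[V,V] = 1 (diagonal).

R is symmetric with unit diagonal. Assembling:

R = [[1, 0.2548],
 [0.2548, 1]]


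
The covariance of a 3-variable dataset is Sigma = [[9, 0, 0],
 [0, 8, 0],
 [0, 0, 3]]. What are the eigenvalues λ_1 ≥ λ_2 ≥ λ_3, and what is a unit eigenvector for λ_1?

Step 1 — characteristic polynomial p(λ) = det(λI - Sigma) = λ³ - tr·λ² + c_1·λ - det, where tr = trace, c_1 = sum of the principal 2×2 minors, det = det(Sigma):
  tr = 9 + 8 + 3 = 20,
  c_1 = (9·8 - (0)²) + (9·3 - (0)²) + (8·3 - (0)²) = 72 + 27 + 24 = 123,
  det = 9·(8·3 - (0)²) - (0)·((0)·3 - (0)·(0)) + (0)·((0)·(0) - 8·(0)) = 9·(24) - (0)·(0) + (0)·(0) = 216.
  So p(λ) = λ³ - 20λ² + 123λ - 216.
Step 2 — look for an integer root (rational root theorem: any rational root is an integer divisor of 216). Testing λ = 3:
  p(3) = 27 - 180 + 369 - 216 = 0  ✓
  Dividing out (λ - 3): p(λ) = (λ - 3)(λ² - 17λ + 72).
Step 3 — remaining eigenvalues from the quadratic λ² - 17λ + 72 = 0:
  Δ = 17² - 4·72 = 289 - 288 = 1,  λ = (17 ± √1)/2 = (17 ± 1)/2 = 9 or 8.
  Sorted: λ_1 = 9,  λ_2 = 8,  λ_3 = 3  (check: sum = 20 = tr ✓).

Step 4 — unit eigenvector for λ_1 = 9: v spans the null space of (Sigma - λ_1 I), whose rows are
  r_1 = (0, 0, 0),  r_2 = (0, -1, 0),  r_3 = (0, 0, -6).
  v is orthogonal to every row, so take v ∝ r_2 × r_3 = ((-1)·(-6) - (0)·(0), (0)·(0) - (0)·(-6), (0)·(0) - (-1)·(0)) = (6, 0, 0).
  Rescale (divide by 6): u = (1, 0, 0).
  ||u|| = √((1)² + (0)² + (0)²) = √(1) = 1,  v_1 = u/||u|| ≈ (1, 0, 0) (||v_1|| = 1).

λ_1 = 9,  λ_2 = 8,  λ_3 = 3;  v_1 ≈ (1, 0, 0)


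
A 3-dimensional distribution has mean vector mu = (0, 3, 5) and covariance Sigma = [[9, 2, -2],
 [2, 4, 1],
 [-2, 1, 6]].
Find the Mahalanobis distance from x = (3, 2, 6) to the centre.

Step 1 — centre the observation: (x - mu) = (3, -1, 1).

Step 2 — invert Sigma (cofactor / det for 3×3, or solve directly):
  Sigma^{-1} = [[0.1447, -0.0881, 0.0629],
 [-0.0881, 0.3145, -0.0818],
 [0.0629, -0.0818, 0.2013]].

Step 3 — form the quadratic (x - mu)^T · Sigma^{-1} · (x - mu):
  Sigma^{-1} · (x - mu) = (0.5849, -0.6604, 0.4717).
  (x - mu)^T · [Sigma^{-1} · (x - mu)] = (3)·(0.5849) + (-1)·(-0.6604) + (1)·(0.4717) = 2.8868.

Step 4 — take square root: d = √(2.8868) ≈ 1.6991.

d(x, mu) = √(2.8868) ≈ 1.6991


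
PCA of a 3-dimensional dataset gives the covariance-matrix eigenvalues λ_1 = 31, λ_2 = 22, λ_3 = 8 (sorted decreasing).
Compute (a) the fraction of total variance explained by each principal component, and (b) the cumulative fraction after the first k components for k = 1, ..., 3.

Step 1 — total variance = trace(Sigma) = Σ λ_i = 31 + 22 + 8 = 61.

Step 2 — fraction explained by component i = λ_i / Σ λ:
  PC1: 31/61 = 0.5082
  PC2: 22/61 = 0.3607
  PC3: 8/61 = 0.1311

Step 3 — cumulative fraction after k components = (λ_1 + ... + λ_k) / Σ λ:
  k = 1: 31/61 = 0.5082
  k = 2: (31 + 22)/61 = 53/61 = 0.8689
  k = 3: (31 + 22 + 8)/61 = 61/61 = 1

Summary (fraction, with percent):

explained: PC1 0.5082 (50.82%), PC2 0.3607 (36.07%), PC3 0.1311 (13.11%);  cumulative: 0.5082, 0.8689, 1


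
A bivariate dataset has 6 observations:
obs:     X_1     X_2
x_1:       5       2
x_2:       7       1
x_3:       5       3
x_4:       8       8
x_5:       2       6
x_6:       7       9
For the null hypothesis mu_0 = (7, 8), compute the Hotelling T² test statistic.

Step 1 — sample mean vector:
  mean(X_1) = (5 + 7 + 5 + 8 + 2 + 7) / 6 = 34/6 = 5.6667
  mean(X_2) = (2 + 1 + 3 + 8 + 6 + 9) / 6 = 29/6 = 4.8333
  x̄ = (5.6667, 4.8333),  deviation x̄ - mu_0 = (5.6667, 4.8333) - (7, 8) = (-1.3333, -3.1667).

Step 2 — sample covariance matrix, S[i,j] = (1/(n-1)) · Σ_k (x_{k,i} - mean_i) · (x_{k,j} - mean_j), divisor n-1 = 5:
  S[X_1,X_1] = ((-0.6667)·(-0.6667) + (1.3333)·(1.3333) + (-0.6667)·(-0.6667) + (2.3333)·(2.3333) + (-3.6667)·(-3.6667) + (1.3333)·(1.3333)) / 5 = 23.3333/5 = 4.6667
  S[X_1,X_2] = ((-0.6667)·(-2.8333) + (1.3333)·(-3.8333) + (-0.6667)·(-1.8333) + (2.3333)·(3.1667) + (-3.6667)·(1.1667) + (1.3333)·(4.1667)) / 5 = 6.6667/5 = 1.3333
  S[X_2,X_2] = ((-2.8333)·(-2.8333) + (-3.8333)·(-3.8333) + (-1.8333)·(-1.8333) + (3.1667)·(3.1667) + (1.1667)·(1.1667) + (4.1667)·(4.1667)) / 5 = 54.8333/5 = 10.9667
  S = [[4.6667, 1.3333],
 [1.3333, 10.9667]].

Step 3 — invert S. det(S) = 4.6667·10.9667 - (1.3333)² = 49.4.
  S^{-1} = (1/det) · [[d, -b], [-b, a]] = [[0.222, -0.027],
 [-0.027, 0.0945]].

Step 4 — quadratic form (x̄ - mu_0)^T · S^{-1} · (x̄ - mu_0):
  S^{-1} · (x̄ - mu_0) = (-0.2105, -0.2632),
  (x̄ - mu_0)^T · [...] = (-1.3333)·(-0.2105) + (-3.1667)·(-0.2632) = 1.114.

Step 5 — scale by n: T² = 6 · 1.114 = 6.6842.

T² ≈ 6.6842
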